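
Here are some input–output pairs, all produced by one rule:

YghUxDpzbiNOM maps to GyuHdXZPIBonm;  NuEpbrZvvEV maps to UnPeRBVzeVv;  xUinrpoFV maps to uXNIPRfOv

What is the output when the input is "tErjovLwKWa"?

Looking at the pairs, the operation is to swap each adjacent pair of characters (1↔2, 3↔4, ...), then flip the case of every letter.
On "tErjovLwKWa": the first step gives "EtjrvowLWKa", and the second then gives "eTJRVOWlwkA".

eTJRVOWlwkA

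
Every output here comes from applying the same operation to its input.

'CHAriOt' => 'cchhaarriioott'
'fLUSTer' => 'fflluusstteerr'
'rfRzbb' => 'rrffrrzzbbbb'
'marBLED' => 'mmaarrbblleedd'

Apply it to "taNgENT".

Rule — double every character, then convert every letter to lowercase.
Starting from "taNgENT": after the first operation, "ttaaNNggEENNTT"; after the second, "ttaannggeenntt".

ttaannggeenntt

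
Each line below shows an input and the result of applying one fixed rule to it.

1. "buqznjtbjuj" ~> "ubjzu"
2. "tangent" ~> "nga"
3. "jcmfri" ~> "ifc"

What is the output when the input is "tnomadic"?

cdmn

The pattern: keep every other character starting from the second (positions 2nd, 4th, 6th, ...), then reverse the string.
For "tnomadic", step one produces "nmdc"; step two turns that into "cdmn".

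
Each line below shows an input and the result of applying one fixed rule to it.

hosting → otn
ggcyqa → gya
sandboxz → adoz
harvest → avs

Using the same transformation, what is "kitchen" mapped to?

ice

In each case the input is transformed by: keep every other character starting from the second (positions 2nd, 4th, 6th, ...).
"kitchen" → "ice".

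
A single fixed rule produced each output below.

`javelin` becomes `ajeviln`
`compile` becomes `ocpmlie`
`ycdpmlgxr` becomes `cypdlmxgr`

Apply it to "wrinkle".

rwnilke

Looking at the pairs, the operation is to swap each adjacent pair of characters (1↔2, 3↔4, ...).
On "wrinkle" that produces "rwnilke".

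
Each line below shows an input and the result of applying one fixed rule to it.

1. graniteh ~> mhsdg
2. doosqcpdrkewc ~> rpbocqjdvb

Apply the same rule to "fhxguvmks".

ftuljr

What's happening: shift every letter 1 place backward in the alphabet (wrapping around), then delete the first 3 characters.
Doing the same to "fhxguvmks": "ftuljr".
(Check on "graniteh": → "fqzmhsdg" → "mhsdg" ✓)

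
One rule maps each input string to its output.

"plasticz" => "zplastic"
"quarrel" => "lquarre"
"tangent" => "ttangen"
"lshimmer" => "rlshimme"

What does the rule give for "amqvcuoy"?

yamqvcuo

What's happening: move the last character to the front.
On "amqvcuoy" that produces "yamqvcuo".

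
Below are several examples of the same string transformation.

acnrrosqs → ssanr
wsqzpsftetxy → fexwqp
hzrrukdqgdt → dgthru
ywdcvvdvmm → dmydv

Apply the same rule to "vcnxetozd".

Looking at the pairs, the operation is to keep every other character starting from the first (positions 1st, 3rd, 5th, ...), then move the first 3 characters to the end (rotate left by 3).
For "vcnxetozd", step one produces "vneod"; step two turns that into "odvne".

odvne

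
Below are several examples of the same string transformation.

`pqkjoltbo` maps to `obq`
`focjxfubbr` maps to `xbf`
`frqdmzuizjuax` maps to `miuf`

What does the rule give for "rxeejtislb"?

jsr

The pattern: move the first 3 characters to the end (rotate left by 3), then keep one character in every 3, starting at position 2 (positions 2nd, 5th, 8th, ...).
For "rxeejtislb" the result is "jsr".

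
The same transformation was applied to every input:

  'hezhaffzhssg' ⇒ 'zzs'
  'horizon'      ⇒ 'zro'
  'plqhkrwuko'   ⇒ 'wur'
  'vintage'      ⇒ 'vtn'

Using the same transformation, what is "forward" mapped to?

wrr

The pattern: sort the characters into reverse alphabetical order, then keep only the first 3 characters.
Applying both steps to "forward": "wrrofda", then "wrr".
(Check on "plqhkrwuko": → "wurqpolkkh" → "wur" ✓)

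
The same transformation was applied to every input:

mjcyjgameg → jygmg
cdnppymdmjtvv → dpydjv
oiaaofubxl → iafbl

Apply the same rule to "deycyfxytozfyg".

ecfyofg

In each case the input is transformed by: keep every other character starting from the second (positions 2nd, 4th, 6th, ...).
Doing the same to "deycyfxytozfyg": "ecfyofg".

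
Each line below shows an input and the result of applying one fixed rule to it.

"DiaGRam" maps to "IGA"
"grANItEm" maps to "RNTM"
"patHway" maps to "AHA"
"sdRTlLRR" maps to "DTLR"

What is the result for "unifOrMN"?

NFRN

The transformation: keep every other character starting from the second (positions 2nd, 4th, 6th, ...), then convert every letter to uppercase.
Applying both steps to "unifOrMN": "nfrN", then "NFRN".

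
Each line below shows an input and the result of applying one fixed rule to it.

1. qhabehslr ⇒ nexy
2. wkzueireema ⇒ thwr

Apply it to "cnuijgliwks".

What's happening: shift every letter 3 places backward in the alphabet (wrapping around), then keep only the first 4 characters.
Doing the same to "cnuijgliwks": "zkrf".
(Check on "qhabehslr": → "nexybepio" → "nexy" ✓)

zkrf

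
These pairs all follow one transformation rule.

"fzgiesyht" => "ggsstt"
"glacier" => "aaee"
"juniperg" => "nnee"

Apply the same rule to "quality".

Each output is the input with this applied: keep one character in every 3, starting at position 3 (positions 3rd, 6th, 9th, ...), then double every character.
For "quality", step one produces "at"; step two turns that into "aatt".
(Check on "fzgiesyht": → "gst" → "ggsstt" ✓)

aatt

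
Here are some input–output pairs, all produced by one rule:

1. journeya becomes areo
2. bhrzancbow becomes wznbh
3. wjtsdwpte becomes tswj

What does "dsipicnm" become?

The pattern: keep every other character starting from the second (positions 2nd, 4th, 6th, ...), then swap the first and last characters.
For "dsipicnm", step one produces "spcm"; step two turns that into "mpcs".

mpcs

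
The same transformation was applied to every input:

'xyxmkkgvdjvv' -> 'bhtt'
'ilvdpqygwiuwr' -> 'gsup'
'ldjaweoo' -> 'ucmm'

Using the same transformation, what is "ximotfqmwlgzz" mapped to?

jexx

Looking at the pairs, the operation is to shift every letter 2 places backward in the alphabet (wrapping around), then keep only the last 4 characters.
Working it through for "ximotfqmwlgzz": intermediate "vgkmrdokujexx", final "jexx".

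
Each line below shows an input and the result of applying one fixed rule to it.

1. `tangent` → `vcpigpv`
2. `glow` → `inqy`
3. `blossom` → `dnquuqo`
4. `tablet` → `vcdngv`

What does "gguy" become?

iiwa

The transformation: shift every letter 2 places forward in the alphabet (wrapping around).
"gguy" → "iiwa".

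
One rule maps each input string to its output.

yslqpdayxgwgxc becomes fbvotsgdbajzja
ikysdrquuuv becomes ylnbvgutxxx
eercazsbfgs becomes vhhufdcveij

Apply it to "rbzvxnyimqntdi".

Each output is the input with this applied: shift every letter 3 places forward in the alphabet (wrapping around), then move the last character to the front.
On "rbzvxnyimqntdi" that produces "luecyaqblptqwg".
(Check on "eercazsbfgs": → "hhufdcveijv" → "vhhufdcveij" ✓)

luecyaqblptqwg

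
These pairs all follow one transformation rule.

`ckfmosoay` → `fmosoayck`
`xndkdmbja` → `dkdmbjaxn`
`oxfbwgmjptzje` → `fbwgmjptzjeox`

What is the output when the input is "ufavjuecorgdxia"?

avjuecorgdxiauf

In each case the input is transformed by: move the first 2 characters to the end (rotate left by 2).
So "ufavjuecorgdxia" becomes "avjuecorgdxiauf".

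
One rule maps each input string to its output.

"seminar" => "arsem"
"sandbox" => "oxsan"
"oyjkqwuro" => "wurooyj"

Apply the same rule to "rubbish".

shrub

Each output is the input with this applied: move the first 3 characters to the end (rotate left by 3), then delete the first 2 characters.
On "rubbish": the first step gives "bishrub", and the second then gives "shrub".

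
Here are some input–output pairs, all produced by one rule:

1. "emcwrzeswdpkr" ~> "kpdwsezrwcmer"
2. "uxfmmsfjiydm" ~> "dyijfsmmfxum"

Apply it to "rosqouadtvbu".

Each output is the input with this applied: reverse the string, then move the first character to the end.
Working it through for "rosqouadtvbu": intermediate "ubvtdauoqsor", final "bvtdauoqsoru".

bvtdauoqsoru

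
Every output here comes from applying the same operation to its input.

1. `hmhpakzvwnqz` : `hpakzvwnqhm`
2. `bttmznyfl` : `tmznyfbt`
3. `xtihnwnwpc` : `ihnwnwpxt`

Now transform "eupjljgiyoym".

pjljgiyoyeu

The pattern: delete the last character, then move the first 2 characters to the end (rotate left by 2).
Applying that to "eupjljgiyoym" gives "pjljgiyoyeu".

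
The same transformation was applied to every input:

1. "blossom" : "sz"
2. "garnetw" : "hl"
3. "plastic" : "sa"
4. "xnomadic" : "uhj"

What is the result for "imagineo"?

tpv

In each case the input is transformed by: keep one character in every 3, starting at position 2 (positions 2nd, 5th, 8th, ...), then shift every letter 7 places forward in the alphabet (wrapping around).
Working it through for "imagineo": intermediate "mio", final "tpv".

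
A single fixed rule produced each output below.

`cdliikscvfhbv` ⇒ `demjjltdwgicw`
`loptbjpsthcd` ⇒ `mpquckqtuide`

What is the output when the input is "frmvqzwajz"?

gsnwraxbka

Each output is the input with this applied: shift every letter 1 place forward in the alphabet (wrapping around).
Doing the same to "frmvqzwajz": "gsnwraxbka".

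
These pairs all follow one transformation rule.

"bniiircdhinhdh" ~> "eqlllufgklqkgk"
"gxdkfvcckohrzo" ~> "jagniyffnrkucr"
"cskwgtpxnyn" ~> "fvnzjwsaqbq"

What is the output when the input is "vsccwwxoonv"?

Each output is the input with this applied: shift every letter 3 places forward in the alphabet (wrapping around).
"vsccwwxoonv" → "yvffzzarrqy".

yvffzzarrqy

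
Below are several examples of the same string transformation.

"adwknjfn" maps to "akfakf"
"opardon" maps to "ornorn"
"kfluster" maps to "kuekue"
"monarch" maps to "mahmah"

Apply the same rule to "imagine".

igeige

Looking at the pairs, the operation is to keep one character in every 3, starting at position 1 (positions 1st, 4th, 7th, ...), then write the whole string twice.
Working it through for "imagine": intermediate "ige", final "igeige".
(Check on "opardon": → "orn" → "ornorn" ✓)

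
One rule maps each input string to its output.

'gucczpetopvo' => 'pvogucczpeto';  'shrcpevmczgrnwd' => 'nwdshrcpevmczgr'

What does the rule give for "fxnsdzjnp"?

jnpfxnsdz

Each output is the input with this applied: move the last 3 characters to the front (rotate right by 3).
For "fxnsdzjnp" the result is "jnpfxnsdz".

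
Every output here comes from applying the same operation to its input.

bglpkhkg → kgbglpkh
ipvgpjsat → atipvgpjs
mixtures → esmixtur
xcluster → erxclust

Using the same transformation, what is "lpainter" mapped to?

The rule is to move the last 2 characters to the front (rotate right by 2).
So "lpainter" becomes "erlpaint".

erlpaint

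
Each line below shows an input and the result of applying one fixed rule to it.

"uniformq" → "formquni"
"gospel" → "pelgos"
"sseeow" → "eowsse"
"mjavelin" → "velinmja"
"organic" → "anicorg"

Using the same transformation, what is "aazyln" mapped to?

ylnaaz

The pattern: move the first 3 characters to the end (rotate left by 3).
So "aazyln" becomes "ylnaaz".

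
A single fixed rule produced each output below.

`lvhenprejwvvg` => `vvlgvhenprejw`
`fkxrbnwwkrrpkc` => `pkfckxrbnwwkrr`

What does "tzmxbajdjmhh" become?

mhthzmxbajdj

The pattern: swap the first and last characters, then move the last 3 characters to the front (rotate right by 3).
For "tzmxbajdjmhh", step one produces "hzmxbajdjmht"; step two turns that into "mhthzmxbajdj".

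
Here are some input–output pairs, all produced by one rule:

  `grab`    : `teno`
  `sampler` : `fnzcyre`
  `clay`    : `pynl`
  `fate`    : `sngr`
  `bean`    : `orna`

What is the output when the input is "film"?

The transformation: shift every letter 13 places forward in the alphabet (wrapping around) — i.e. ROT13.
For "film" the result is "svyz".

svyz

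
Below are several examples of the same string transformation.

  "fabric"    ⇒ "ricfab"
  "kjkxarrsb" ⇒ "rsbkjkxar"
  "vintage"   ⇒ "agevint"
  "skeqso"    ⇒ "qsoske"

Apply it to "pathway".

waypath

Looking at the pairs, the operation is to move the last 3 characters to the front (rotate right by 3).
So "pathway" becomes "waypath".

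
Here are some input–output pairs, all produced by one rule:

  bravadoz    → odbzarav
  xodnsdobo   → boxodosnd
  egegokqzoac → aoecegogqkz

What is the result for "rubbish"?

sirhbub

What's happening: move the last 3 characters to the front (rotate right by 3), then swap each adjacent pair of characters (1↔2, 3↔4, ...).
For "rubbish" the result is "sirhbub".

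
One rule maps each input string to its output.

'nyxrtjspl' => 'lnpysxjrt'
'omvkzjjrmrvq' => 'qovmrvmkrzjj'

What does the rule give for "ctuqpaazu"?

ucztauaqp

Looking at the pairs, the operation is to reverse the string, then take characters alternately from the front and the back (1st, last, 2nd, 2nd-last, ...).
On "ctuqpaazu": the first step gives "uzaapqutc", and the second then gives "ucztauaqp".
(Check on "omvkzjjrmrvq": → "qvrmrjjzkvmo" → "qovmrvmkrzjj" ✓)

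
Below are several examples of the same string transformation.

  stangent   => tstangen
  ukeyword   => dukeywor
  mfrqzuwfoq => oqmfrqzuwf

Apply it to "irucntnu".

uirucntn

The transformation: move the first 3 characters to the end (rotate left by 3), then swap the front and back halves of the string.
Applying both steps to "irucntnu": "cntnuiru", then "uirucntn".
(Check on "stangent": → "ngentsta" → "tstangen" ✓)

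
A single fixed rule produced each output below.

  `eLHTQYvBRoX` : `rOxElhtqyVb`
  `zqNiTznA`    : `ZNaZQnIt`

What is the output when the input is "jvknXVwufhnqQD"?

QqdJVKNxvWUFHN

Looking at the pairs, the operation is to move the last 3 characters to the front (rotate right by 3), then flip the case of every letter.
Starting from "jvknXVwufhnqQD": after the first operation, "qQDjvknXVwufhn"; after the second, "QqdJVKNxvWUFHN".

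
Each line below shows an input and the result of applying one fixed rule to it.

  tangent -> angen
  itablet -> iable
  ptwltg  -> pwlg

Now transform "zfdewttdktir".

zfdewdkir

What's happening: remove every "t".
So "zfdewttdktir" becomes "zfdewdkir".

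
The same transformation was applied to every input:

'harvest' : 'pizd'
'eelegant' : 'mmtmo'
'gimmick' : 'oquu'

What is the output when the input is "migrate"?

Each output is the input with this applied: delete the last 3 characters, then shift every letter 8 places forward in the alphabet (wrapping around).
Working it through for "migrate": intermediate "migr", final "uqoz".

uqoz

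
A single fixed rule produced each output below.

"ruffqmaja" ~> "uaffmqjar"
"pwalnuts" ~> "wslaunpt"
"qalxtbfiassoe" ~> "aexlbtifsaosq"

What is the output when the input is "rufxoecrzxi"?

uixfeorcxzr

Each output is the input with this applied: swap the first and last characters, then swap each adjacent pair of characters (1↔2, 3↔4, ...).
For "rufxoecrzxi", step one produces "iufxoecrzxr"; step two turns that into "uixfeorcxzr".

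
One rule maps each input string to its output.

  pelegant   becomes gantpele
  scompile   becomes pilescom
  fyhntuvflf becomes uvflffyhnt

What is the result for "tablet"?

lettab

In each case the input is transformed by: swap the front and back halves of the string.
For "tablet" the result is "lettab".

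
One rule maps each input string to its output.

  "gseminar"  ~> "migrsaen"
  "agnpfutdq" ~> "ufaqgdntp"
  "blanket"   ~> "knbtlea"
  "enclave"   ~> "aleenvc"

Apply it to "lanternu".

teluannr

Rule — take characters alternately from the front and the back (1st, last, 2nd, 2nd-last, ...), then move the last 2 characters to the front (rotate right by 2).
So "lanternu" becomes "teluannr".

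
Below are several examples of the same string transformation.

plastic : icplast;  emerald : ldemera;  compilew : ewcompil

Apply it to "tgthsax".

axtgths

What's happening: move the last 2 characters to the front (rotate right by 2).
Applying that to "tgthsax" gives "axtgths".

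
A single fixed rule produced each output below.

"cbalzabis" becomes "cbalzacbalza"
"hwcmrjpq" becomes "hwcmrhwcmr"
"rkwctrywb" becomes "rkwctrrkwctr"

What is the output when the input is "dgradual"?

The transformation: delete the last 3 characters, then write the whole string twice.
"dgradual" → "dgrad" → "dgraddgrad".

dgraddgrad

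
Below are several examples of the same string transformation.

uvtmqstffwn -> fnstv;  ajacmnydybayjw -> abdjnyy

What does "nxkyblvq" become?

Rule — sort the characters into alphabetical order, then keep every other character starting from the second (positions 2nd, 4th, 6th, ...).
On "nxkyblvq": the first step gives "bklnqvxy", and the second then gives "knvy".

knvy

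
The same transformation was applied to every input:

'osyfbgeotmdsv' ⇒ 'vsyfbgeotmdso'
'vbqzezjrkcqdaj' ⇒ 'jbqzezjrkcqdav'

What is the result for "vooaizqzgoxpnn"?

nooaizqzgoxpnv

In each case the input is transformed by: swap the first and last characters.
"vooaizqzgoxpnn" → "nooaizqzgoxpnv".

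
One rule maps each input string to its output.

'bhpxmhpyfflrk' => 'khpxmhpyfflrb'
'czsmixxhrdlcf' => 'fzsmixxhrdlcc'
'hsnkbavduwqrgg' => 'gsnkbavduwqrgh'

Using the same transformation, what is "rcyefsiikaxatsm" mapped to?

Looking at the pairs, the operation is to swap the first and last characters.
For "rcyefsiikaxatsm" the result is "mcyefsiikaxatsr".

mcyefsiikaxatsr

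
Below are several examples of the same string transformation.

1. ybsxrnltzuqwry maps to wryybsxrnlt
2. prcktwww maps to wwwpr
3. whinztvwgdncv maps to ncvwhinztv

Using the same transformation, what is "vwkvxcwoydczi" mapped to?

What's happening: move the last 3 characters to the front (rotate right by 3), then delete the last 3 characters.
On "vwkvxcwoydczi": the first step gives "czivwkvxcwoyd", and the second then gives "czivwkvxcw".

czivwkvxcw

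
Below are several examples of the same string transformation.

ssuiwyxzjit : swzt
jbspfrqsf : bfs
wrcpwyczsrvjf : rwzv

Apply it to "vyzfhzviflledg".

Rule — keep one character in every 3, starting at position 2 (positions 2nd, 5th, 8th, ...).
So "vyzfhzviflledg" becomes "yhilg".

yhilg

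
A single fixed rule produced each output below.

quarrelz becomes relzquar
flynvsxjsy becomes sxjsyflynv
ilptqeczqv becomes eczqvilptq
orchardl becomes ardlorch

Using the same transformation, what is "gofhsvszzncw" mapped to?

szzncwgofhsv

What's happening: swap the front and back halves of the string.
For "gofhsvszzncw" the result is "szzncwgofhsv".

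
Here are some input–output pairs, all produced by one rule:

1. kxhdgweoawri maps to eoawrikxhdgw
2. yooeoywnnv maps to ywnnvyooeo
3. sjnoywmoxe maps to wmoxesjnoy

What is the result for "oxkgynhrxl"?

nhrxloxkgy

The pattern: swap the front and back halves of the string.
Applying that to "oxkgynhrxl" gives "nhrxloxkgy".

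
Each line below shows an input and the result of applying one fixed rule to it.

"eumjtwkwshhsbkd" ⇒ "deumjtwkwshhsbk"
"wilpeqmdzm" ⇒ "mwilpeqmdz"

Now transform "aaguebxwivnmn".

In each case the input is transformed by: move the last character to the front.
On "aaguebxwivnmn" that produces "naaguebxwivnm".

naaguebxwivnm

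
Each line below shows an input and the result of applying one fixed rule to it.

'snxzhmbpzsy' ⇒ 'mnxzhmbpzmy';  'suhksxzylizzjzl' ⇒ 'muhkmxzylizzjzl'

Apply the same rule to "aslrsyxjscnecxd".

amlrmyxjmcnecxd

Rule — replace every "s" with "m".
For "aslrsyxjscnecxd" the result is "amlrmyxjmcnecxd".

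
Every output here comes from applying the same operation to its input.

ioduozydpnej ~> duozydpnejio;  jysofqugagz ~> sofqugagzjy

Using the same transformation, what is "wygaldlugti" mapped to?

galdlugtiwy

In each case the input is transformed by: move the first 2 characters to the end (rotate left by 2).
So "wygaldlugti" becomes "galdlugtiwy".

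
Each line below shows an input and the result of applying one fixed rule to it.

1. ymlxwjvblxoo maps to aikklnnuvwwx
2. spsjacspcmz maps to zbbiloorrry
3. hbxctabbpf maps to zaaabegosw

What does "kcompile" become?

bdhjklno

What's happening: sort the characters into alphabetical order, then shift every letter 1 place backward in the alphabet (wrapping around).
For "kcompile", step one produces "ceiklmop"; step two turns that into "bdhjklno".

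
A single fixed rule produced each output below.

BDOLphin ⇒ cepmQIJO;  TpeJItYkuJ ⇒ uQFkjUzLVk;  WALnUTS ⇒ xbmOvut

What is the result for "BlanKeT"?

cMBOlFu

In each case the input is transformed by: flip the case of every letter, then shift every letter 1 place forward in the alphabet (wrapping around).
"BlanKeT" → "bLANkEt" → "cMBOlFu".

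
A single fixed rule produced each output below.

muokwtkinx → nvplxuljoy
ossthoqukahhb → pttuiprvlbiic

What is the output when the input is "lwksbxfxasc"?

mxltcygybtd

The rule is to shift every letter 1 place forward in the alphabet (wrapping around).
"lwksbxfxasc" → "mxltcygybtd".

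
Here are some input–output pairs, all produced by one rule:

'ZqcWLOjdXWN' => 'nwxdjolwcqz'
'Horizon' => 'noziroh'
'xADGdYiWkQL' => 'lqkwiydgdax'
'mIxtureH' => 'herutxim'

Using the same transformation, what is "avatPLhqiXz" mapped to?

zxiqhlptava

The transformation: reverse the string, then convert every letter to lowercase.
So "avatPLhqiXz" becomes "zxiqhlptava".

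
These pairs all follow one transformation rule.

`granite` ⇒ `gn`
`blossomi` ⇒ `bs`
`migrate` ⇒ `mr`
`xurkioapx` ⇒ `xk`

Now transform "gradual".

Looking at the pairs, the operation is to keep one character in every 3, starting at position 1 (positions 1st, 4th, 7th, ...), then delete the last character.
For "gradual", step one produces "gdl"; step two turns that into "gd".

gd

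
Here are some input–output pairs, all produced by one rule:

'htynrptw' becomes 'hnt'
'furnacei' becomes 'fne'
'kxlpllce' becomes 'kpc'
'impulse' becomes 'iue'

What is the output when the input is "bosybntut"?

The rule is to keep one character in every 3, starting at position 1 (positions 1st, 4th, 7th, ...).
For "bosybntut" the result is "byt".

byt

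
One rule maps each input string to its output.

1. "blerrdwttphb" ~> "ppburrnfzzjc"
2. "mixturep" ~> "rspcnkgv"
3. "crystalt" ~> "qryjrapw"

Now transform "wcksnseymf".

qlqcwkduai

The pattern: shift every letter 2 places backward in the alphabet (wrapping around), then move the first 3 characters to the end (rotate left by 3).
Working it through for "wcksnseymf": intermediate "uaiqlqcwkd", final "qlqcwkduai".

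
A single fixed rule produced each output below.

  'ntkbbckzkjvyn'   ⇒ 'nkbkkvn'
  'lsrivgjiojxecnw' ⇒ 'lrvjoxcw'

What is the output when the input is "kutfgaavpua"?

ktgapa

Each output is the input with this applied: keep every other character starting from the first (positions 1st, 3rd, 5th, ...).
For "kutfgaavpua" the result is "ktgapa".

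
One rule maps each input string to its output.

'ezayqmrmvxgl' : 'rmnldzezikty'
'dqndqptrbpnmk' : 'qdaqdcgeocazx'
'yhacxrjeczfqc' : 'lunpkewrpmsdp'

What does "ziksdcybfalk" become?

The pattern: shift every letter 13 places forward in the alphabet (wrapping around) — i.e. ROT13.
"ziksdcybfalk" → "mvxfqplosnyx".

mvxfqplosnyx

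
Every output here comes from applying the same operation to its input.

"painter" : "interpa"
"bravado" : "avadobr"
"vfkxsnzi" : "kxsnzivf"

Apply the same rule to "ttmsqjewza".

msqjewzatt

Looking at the pairs, the operation is to move the first 2 characters to the end (rotate left by 2).
So "ttmsqjewza" becomes "msqjewzatt".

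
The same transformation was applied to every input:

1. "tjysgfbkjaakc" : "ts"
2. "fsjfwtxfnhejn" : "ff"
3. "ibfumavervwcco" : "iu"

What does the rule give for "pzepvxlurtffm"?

Looking at the pairs, the operation is to keep one character in every 3, starting at position 1 (positions 1st, 4th, 7th, ...), then delete the last 3 characters.
"pzepvxlurtffm" → "ppltm" → "pp".

pp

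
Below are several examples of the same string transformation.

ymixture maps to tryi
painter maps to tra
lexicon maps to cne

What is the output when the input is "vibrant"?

ati

In each case the input is transformed by: move the first 3 characters to the end (rotate left by 3), then keep every other character starting from the second (positions 2nd, 4th, 6th, ...).
On "vibrant": the first step gives "rantvib", and the second then gives "ati".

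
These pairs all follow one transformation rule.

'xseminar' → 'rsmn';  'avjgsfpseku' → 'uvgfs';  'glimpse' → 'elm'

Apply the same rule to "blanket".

The pattern: move the last 2 characters to the front (rotate right by 2), then keep every other character starting from the second (positions 2nd, 4th, 6th, ...).
For "blanket", step one produces "etblank"; step two turns that into "tln".
(Check on "glimpse": → "seglimp" → "elm" ✓)

tln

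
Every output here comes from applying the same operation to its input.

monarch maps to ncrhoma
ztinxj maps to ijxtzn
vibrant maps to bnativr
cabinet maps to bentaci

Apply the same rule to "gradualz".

The transformation: swap each adjacent pair of characters (1↔2, 3↔4, ...), then move the first 3 characters to the end (rotate left by 3).
Starting from "gradualz": after the first operation, "rgdaauzl"; after the second, "aauzlrgd".

aauzlrgd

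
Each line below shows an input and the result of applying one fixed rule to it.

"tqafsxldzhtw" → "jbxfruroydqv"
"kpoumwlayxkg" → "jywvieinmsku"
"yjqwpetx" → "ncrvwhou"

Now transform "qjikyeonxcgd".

In each case the input is transformed by: swap the front and back halves of the string, then shift every letter 2 places backward in the alphabet (wrapping around).
Working it through for "qjikyeonxcgd": intermediate "onxcgdqjikye", final "mlvaebohgiwc".

mlvaebohgiwc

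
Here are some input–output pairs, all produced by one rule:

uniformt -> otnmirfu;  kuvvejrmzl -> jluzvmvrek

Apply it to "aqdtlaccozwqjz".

In each case the input is transformed by: take characters alternately from the front and the back (1st, last, 2nd, 2nd-last, ...), then swap the first and last characters.
Doing the same to "aqdtlaccozwqjz": "czqjdqtwlzaoca".

czqjdqtwlzaoca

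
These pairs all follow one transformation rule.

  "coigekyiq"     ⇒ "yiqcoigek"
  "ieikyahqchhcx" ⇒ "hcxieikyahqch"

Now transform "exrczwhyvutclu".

cluexrczwhyvut

What's happening: move the last 3 characters to the front (rotate right by 3).
Doing the same to "exrczwhyvutclu": "cluexrczwhyvut".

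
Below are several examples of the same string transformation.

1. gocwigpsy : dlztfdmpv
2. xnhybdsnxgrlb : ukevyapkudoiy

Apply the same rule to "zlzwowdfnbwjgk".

What's happening: shift every letter 3 places backward in the alphabet (wrapping around).
So "zlzwowdfnbwjgk" becomes "wiwtltackytgdh".

wiwtltackytgdh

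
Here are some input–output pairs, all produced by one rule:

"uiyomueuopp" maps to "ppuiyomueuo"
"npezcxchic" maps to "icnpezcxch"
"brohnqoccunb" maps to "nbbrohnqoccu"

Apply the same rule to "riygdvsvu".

vuriygdvs

The transformation: move the last 2 characters to the front (rotate right by 2).
Applying that to "riygdvsvu" gives "vuriygdvs".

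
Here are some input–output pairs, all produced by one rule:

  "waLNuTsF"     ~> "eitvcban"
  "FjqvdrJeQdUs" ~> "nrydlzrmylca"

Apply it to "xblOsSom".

fjtwaawu

The transformation: shift every letter 8 places forward in the alphabet (wrapping around), then convert every letter to lowercase.
Doing the same to "xblOsSom": "fjtwaawu".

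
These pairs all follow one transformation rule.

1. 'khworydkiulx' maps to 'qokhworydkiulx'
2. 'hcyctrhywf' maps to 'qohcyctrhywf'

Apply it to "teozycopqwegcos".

qoteozycopqwegcos

In each case the input is transformed by: prepend "qo".
So "teozycopqwegcos" becomes "qoteozycopqwegcos".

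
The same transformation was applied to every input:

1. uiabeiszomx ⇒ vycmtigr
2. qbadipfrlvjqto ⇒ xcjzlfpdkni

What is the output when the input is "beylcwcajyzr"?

fwqwudstl

The transformation: shift every letter 6 places backward in the alphabet (wrapping around), then delete the first 3 characters.
On "beylcwcajyzr": the first step gives "vysfwqwudstl", and the second then gives "fwqwudstl".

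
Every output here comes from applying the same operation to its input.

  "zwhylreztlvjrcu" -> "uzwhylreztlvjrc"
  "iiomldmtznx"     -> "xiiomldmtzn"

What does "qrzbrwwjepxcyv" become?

vqrzbrwwjepxcy

What's happening: move the last character to the front.
"qrzbrwwjepxcyv" → "vqrzbrwwjepxcy".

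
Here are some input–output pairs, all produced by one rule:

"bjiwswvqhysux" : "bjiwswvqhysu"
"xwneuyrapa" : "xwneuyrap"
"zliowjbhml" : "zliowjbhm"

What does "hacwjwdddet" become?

hacwjwddde

Rule — delete the last character.
For "hacwjwdddet" the result is "hacwjwddde".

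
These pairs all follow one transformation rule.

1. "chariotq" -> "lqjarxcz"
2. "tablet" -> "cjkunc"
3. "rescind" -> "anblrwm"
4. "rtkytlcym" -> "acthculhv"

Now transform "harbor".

qjakxa

Rule — shift every letter 9 places forward in the alphabet (wrapping around).
On "harbor" that produces "qjakxa".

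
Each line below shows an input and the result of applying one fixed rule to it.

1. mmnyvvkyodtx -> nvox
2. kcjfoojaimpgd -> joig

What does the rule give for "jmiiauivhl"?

iuh

The rule is to keep one character in every 3, starting at position 3 (positions 3rd, 6th, 9th, ...).
On "jmiiauivhl" that produces "iuh".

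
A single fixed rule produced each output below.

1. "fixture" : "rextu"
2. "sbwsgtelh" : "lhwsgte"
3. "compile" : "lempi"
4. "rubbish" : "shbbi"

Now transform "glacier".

eraci

The rule is to delete the first 2 characters, then move the last 2 characters to the front (rotate right by 2).
Working it through for "glacier": intermediate "acier", final "eraci".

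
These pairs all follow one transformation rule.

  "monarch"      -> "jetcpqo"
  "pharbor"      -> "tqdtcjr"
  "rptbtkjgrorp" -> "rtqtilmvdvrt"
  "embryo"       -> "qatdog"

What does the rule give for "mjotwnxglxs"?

uznizpyvqlo

Rule — shift every letter 2 places forward in the alphabet (wrapping around), then reverse the string.
Applying that to "mjotwnxglxs" gives "uznizpyvqlo".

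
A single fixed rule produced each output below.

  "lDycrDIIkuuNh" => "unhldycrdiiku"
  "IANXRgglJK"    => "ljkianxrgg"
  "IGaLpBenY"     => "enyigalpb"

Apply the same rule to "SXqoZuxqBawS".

The rule is to move the last 3 characters to the front (rotate right by 3), then convert every letter to lowercase.
On "SXqoZuxqBawS" that produces "awssxqozuxqb".

awssxqozuxqb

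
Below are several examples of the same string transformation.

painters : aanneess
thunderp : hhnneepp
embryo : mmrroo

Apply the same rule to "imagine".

mmggnn

Looking at the pairs, the operation is to keep every other character starting from the second (positions 2nd, 4th, 6th, ...), then double every character.
On "imagine": the first step gives "mgn", and the second then gives "mmggnn".
(Check on "painters": → "anes" → "aanneess" ✓)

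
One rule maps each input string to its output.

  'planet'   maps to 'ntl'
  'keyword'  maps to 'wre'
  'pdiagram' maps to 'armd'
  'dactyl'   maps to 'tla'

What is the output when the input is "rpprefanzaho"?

rfnaop

Each output is the input with this applied: keep every other character starting from the second (positions 2nd, 4th, 6th, ...), then move the first character to the end.
On "rpprefanzaho": the first step gives "prfnao", and the second then gives "rfnaop".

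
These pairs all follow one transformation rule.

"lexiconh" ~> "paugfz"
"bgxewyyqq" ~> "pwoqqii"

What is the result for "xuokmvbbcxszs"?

gcenttupkrk

Each output is the input with this applied: delete the first 2 characters, then shift every letter 8 places backward in the alphabet (wrapping around).
Applying both steps to "xuokmvbbcxszs": "okmvbbcxszs", then "gcenttupkrk".
(Check on "bgxewyyqq": → "xewyyqq" → "pwoqqii" ✓)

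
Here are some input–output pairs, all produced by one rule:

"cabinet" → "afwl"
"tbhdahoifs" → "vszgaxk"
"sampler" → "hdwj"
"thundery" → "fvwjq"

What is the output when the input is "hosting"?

lafy

The pattern: delete the first 3 characters, then shift every letter 8 places backward in the alphabet (wrapping around).
On "hosting": the first step gives "ting", and the second then gives "lafy".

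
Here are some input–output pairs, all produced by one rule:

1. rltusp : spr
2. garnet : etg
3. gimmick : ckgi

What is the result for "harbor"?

The transformation: move the last 2 characters to the front (rotate right by 2), then delete the last 3 characters.
On "harbor": the first step gives "orharb", and the second then gives "orh".
(Check on "garnet": → "etgarn" → "etg" ✓)

orh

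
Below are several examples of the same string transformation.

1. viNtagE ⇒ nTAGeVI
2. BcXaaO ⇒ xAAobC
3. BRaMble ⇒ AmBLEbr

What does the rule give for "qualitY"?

The rule is to flip the case of every letter, then move the first 2 characters to the end (rotate left by 2).
On "qualitY": the first step gives "QUALITy", and the second then gives "ALITyQU".

ALITyQU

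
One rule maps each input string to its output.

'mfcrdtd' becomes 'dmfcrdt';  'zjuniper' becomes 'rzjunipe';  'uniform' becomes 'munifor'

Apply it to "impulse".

eimpuls

In each case the input is transformed by: move the last character to the front.
So "impulse" becomes "eimpuls".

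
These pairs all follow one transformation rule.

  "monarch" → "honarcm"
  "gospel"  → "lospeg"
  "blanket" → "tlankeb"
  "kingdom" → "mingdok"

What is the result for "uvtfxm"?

The pattern: swap the first and last characters.
Applying that to "uvtfxm" gives "mvtfxu".

mvtfxu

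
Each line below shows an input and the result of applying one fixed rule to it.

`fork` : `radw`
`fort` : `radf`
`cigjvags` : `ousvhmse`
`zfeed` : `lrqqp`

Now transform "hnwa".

tzim

In each case the input is transformed by: shift every letter 12 places forward in the alphabet (wrapping around).
Applying that to "hnwa" gives "tzim".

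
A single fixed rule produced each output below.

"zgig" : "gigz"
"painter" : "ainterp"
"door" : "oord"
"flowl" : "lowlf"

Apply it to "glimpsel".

Looking at the pairs, the operation is to move the first character to the end.
On "glimpsel" that produces "limpselg".

limpselg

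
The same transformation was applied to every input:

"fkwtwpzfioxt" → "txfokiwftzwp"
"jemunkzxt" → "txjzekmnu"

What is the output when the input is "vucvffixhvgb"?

The rule is to move the last character to the front, then take characters alternately from the front and the back (1st, last, 2nd, 2nd-last, ...).
Applying both steps to "vucvffixhvgb": "bvucvffixhvg", then "bgvvuhcxviff".

bgvvuhcxviff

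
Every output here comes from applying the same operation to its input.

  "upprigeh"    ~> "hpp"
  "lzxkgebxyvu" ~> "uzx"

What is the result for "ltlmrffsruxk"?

Rule — swap the first and last characters, then keep only the first 3 characters.
Starting from "ltlmrffsruxk": after the first operation, "ktlmrffsruxl"; after the second, "ktl".

ktl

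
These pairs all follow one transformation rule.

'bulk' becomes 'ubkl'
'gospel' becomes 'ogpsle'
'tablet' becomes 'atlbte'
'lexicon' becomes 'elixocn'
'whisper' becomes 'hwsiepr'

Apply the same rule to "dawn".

adnw

Rule — swap each adjacent pair of characters (1↔2, 3↔4, ...).
Doing the same to "dawn": "adnw".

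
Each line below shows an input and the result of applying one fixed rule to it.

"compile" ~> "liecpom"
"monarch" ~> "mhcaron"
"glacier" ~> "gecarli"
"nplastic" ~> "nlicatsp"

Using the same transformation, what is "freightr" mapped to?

What's happening: sort the characters into reverse alphabetical order, then move the first 3 characters to the end (rotate left by 3).
Working it through for "freightr": intermediate "trrihgfe", final "ihgfetrr".

ihgfetrr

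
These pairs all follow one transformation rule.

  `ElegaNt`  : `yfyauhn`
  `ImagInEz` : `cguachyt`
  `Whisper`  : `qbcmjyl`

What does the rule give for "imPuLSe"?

Looking at the pairs, the operation is to shift every letter 6 places backward in the alphabet (wrapping around), then convert every letter to lowercase.
On "imPuLSe": the first step gives "cgJoFMy", and the second then gives "cgjofmy".

cgjofmy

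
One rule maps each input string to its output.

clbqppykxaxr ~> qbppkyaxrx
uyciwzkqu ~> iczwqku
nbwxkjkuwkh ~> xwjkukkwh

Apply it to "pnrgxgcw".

grgxwc

The pattern: delete the first 2 characters, then swap each adjacent pair of characters (1↔2, 3↔4, ...).
Applying both steps to "pnrgxgcw": "rgxgcw", then "grgxwc".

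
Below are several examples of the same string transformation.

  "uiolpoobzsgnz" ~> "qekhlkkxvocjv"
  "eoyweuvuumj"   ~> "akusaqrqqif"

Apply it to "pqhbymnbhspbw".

The transformation: shift every letter 4 places backward in the alphabet (wrapping around).
On "pqhbymnbhspbw" that produces "lmdxuijxdolxs".

lmdxuijxdolxs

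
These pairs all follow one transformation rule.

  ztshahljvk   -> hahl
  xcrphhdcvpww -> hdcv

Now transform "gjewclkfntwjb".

The transformation: move the last 3 characters to the front (rotate right by 3), then keep only the last 4 characters.
Doing the same to "gjewclkfntwjb": "kfnt".
(Check on "xcrphhdcvpww": → "pwwxcrphhdcv" → "hdcv" ✓)

kfnt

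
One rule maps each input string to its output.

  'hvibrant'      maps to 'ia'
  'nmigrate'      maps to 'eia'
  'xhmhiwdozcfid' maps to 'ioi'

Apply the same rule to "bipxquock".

iuo

What's happening: move the last character to the front, then keep only the vowels.
Working it through for "bipxquock": intermediate "kbipxquoc", final "iuo".
(Check on "nmigrate": → "enmigrat" → "eia" ✓)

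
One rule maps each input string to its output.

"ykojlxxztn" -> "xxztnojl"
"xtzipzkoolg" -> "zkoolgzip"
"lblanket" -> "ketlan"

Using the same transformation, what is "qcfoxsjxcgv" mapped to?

sjxcgvfox

The transformation: delete the first 2 characters, then move the first 3 characters to the end (rotate left by 3).
Doing the same to "qcfoxsjxcgv": "sjxcgvfox".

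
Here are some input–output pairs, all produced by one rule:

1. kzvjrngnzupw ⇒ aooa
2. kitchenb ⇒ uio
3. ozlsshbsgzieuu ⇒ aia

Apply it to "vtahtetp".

uiuu

Rule — shift every letter 1 place forward in the alphabet (wrapping around), then keep only the vowels.
Applying both steps to "vtahtetp": "wubiufuq", then "uiuu".
(Check on "kitchenb": → "ljudifoc" → "uio" ✓)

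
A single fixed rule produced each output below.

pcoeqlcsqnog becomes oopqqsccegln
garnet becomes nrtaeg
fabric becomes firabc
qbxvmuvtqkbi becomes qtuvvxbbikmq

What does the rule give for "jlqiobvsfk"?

loqsvbfijk

Each output is the input with this applied: sort the characters into alphabetical order, then swap the front and back halves of the string.
On "jlqiobvsfk": the first step gives "bfijkloqsv", and the second then gives "loqsvbfijk".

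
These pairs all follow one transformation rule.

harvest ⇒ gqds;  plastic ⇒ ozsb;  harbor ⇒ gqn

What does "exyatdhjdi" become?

dxsgc

Looking at the pairs, the operation is to keep every other character starting from the first (positions 1st, 3rd, 5th, ...), then shift every letter 1 place backward in the alphabet (wrapping around).
For "exyatdhjdi" the result is "dxsgc".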